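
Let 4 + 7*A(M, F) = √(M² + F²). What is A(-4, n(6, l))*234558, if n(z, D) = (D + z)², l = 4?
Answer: -938232/7 + 938232*√626/7 ≈ 3.2195e+6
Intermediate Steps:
A(M, F) = -4/7 + √(F² + M²)/7 (A(M, F) = -4/7 + √(M² + F²)/7 = -4/7 + √(F² + M²)/7)
A(-4, n(6, l))*234558 = (-4/7 + √(((4 + 6)²)² + (-4)²)/7)*234558 = (-4/7 + √((10²)² + 16)/7)*234558 = (-4/7 + √(100² + 16)/7)*234558 = (-4/7 + √(10000 + 16)/7)*234558 = (-4/7 + √10016/7)*234558 = (-4/7 + (4*√626)/7)*234558 = (-4/7 + 4*√626/7)*234558 = -938232/7 + 938232*√626/7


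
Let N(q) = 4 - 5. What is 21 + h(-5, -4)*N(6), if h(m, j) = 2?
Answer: 19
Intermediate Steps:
N(q) = -1
21 + h(-5, -4)*N(6) = 21 + 2*(-1) = 21 - 2 = 19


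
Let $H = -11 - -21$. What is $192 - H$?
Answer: $182$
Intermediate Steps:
$H = 10$ ($H = -11 + 21 = 10$)
$192 - H = 192 - 10 = 182$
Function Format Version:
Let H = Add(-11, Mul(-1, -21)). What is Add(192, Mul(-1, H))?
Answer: 182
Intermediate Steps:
H = 10 (H = Add(-11, 21) = 10)
Add(192, Mul(-1, H)) = Add(192, Mul(-1, 10)) = Add(192, -10) = 182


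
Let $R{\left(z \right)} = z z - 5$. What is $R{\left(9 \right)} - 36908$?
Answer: $-36832$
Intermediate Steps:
$R{\left(z \right)} = -5 + z^{2}$ ($R{\left(z \right)} = z^{2} - 5 = -5 + z^{2}$)
$R{\left(9 \right)} - 36908 = \left(-5 + 9^{2}\right) - 36908 = \left(-5 + 81\right) - 36908 = 76 - 36908 = -36832$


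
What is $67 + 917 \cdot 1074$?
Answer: $984925$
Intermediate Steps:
$67 + 917 \cdot 1074 = 67 + 984858 = 984925$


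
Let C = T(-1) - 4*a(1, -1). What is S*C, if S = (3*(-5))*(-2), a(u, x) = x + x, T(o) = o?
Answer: 210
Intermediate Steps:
a(u, x) = 2*x
S = 30 (S = -15*(-2) = 30)
C = 7 (C = -1 - 8*(-1) = -1 - 4*(-2) = -1 + 8 = 7)
S*C = 30*7 = 210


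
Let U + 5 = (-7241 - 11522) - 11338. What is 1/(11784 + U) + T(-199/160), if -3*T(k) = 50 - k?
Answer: -25037093/1465760 ≈ -17.081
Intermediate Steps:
U = -30106 (U = -5 + ((-7241 - 11522) - 11338) = -5 + (-18763 - 11338) = -5 - 30101 = -30106)
T(k) = -50/3 + k/3 (T(k) = -(50 - k)/3 = -50/3 + k/3)
1/(11784 + U) + T(-199/160) = 1/(11784 - 30106) + (-50/3 + (-199/160)/3) = 1/(-18322) + (-50/3 + (-199*1/160)/3) = -1/18322 + (-50/3 + (⅓)*(-199/160)) = -1/18322 + (-50/3 - 199/480) = -1/18322 - 2733/160 = -25037093/1465760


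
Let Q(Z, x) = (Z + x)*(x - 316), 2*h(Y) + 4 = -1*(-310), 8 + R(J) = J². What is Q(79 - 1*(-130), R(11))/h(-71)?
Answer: -65366/153 ≈ -427.23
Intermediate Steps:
R(J) = -8 + J²
h(Y) = 153 (h(Y) = -2 + (-1*(-310))/2 = -2 + (½)*310 = -2 + 155 = 153)
Q(Z, x) = (-316 + x)*(Z + x) (Q(Z, x) = (Z + x)*(-316 + x) = (-316 + x)*(Z + x))
Q(79 - 1*(-130), R(11))/h(-71) = ((-8 + 11²)² - 316*(79 - 1*(-130)) - 316*(-8 + 11²) + (79 - 1*(-130))*(-8 + 11²))/153 = ((-8 + 121)² - 316*(79 + 130) - 316*(-8 + 121) + (79 + 130)*(-8 + 121))*(1/153) = (113² - 316*209 - 316*113 + 209*113)*(1/153) = (12769 - 66044 - 35708 + 23617)*(1/153) = -65366*1/153 = -65366/153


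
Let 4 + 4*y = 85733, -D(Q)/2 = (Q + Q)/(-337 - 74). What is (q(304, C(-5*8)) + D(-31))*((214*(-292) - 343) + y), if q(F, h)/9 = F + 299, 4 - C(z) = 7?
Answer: -369338616935/1644 ≈ -2.2466e+8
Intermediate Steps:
C(z) = -3 (C(z) = 4 - 1*7 = 4 - 7 = -3)
q(F, h) = 2691 + 9*F (q(F, h) = 9*(F + 299) = 9*(299 + F) = 2691 + 9*F)
D(Q) = 4*Q/411 (D(Q) = -2*(Q + Q)/(-337 - 74) = -2*2*Q/(-411) = -2*2*Q*(-1)/411 = -(-4)*Q/411 = 4*Q/411)
y = 85729/4 (y = -1 + (1/4)*85733 = -1 + 85733/4 = 85729/4 ≈ 21432.)
(q(304, C(-5*8)) + D(-31))*((214*(-292) - 343) + y) = ((2691 + 9*304) + (4/411)*(-31))*((214*(-292) - 343) + 85729/4) = ((2691 + 2736) - 124/411)*((-62488 - 343) + 85729/4) = (5427 - 124/411)*(-62831 + 85729/4) = (2230373/411)*(-165595/4) = -369338616935/1644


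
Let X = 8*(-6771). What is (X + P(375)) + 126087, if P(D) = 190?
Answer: 72109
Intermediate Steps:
X = -54168
(X + P(375)) + 126087 = (-54168 + 190) + 126087 = -53978 + 126087 = 72109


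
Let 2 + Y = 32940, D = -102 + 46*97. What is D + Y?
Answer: 37298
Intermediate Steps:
D = 4360 (D = -102 + 4462 = 4360)
Y = 32938 (Y = -2 + 32940 = 32938)
D + Y = 4360 + 32938 = 37298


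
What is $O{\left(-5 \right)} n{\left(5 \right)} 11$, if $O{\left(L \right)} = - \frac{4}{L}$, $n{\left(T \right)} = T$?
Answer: $44$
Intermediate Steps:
$O{\left(-5 \right)} n{\left(5 \right)} 11 = - \frac{4}{-5} \cdot 5 \cdot 11 = \left(-4\right) \left(- \frac{1}{5}\right) 5 \cdot 11 = \frac{4}{5} \cdot 5 \cdot 11 = 4 \cdot 11 = 44$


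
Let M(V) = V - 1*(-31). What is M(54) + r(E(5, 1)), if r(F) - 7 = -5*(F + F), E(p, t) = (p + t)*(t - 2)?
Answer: 152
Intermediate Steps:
M(V) = 31 + V (M(V) = V + 31 = 31 + V)
E(p, t) = (-2 + t)*(p + t) (E(p, t) = (p + t)*(-2 + t) = (-2 + t)*(p + t))
r(F) = 7 - 10*F (r(F) = 7 - 5*(F + F) = 7 - 10*F)
M(54) + r(E(5, 1)) = (31 + 54) + (7 - 10*(1² - 2*5 - 2*1 + 5*1)) = 85 + (7 - 10*(1 - 10 - 2 + 5)) = 85 + (7 - 10*(-6)) = 85 + (7 + 60) = 85 + 67 = 152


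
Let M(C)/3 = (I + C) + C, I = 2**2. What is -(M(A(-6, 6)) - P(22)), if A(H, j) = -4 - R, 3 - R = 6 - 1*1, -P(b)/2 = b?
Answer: -44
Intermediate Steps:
P(b) = -2*b
R = -2 (R = 3 - (6 - 1*1) = 3 - (6 - 1) = 3 - 1*5 = 3 - 5 = -2)
A(H, j) = -2 (A(H, j) = -4 - 1*(-2) = -4 + 2 = -2)
I = 4
M(C) = 12 + 6*C (M(C) = 3*((4 + C) + C) = 3*(4 + 2*C) = 12 + 6*C)
-(M(A(-6, 6)) - P(22)) = -((12 + 6*(-2)) - (-2)*22) = -((12 - 12) - 1*(-44)) = -(0 + 44) = -1*44 = -44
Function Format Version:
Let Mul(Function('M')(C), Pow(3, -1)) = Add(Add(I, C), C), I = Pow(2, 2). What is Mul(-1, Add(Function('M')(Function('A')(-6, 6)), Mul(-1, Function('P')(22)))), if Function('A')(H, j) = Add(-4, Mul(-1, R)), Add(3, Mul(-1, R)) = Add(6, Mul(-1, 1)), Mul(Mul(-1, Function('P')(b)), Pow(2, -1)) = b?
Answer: -44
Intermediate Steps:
Function('P')(b) = Mul(-2, b)
R = -2 (R = Add(3, Mul(-1, Add(6, Mul(-1, 1)))) = Add(3, Mul(-1, Add(6, -1))) = Add(3, Mul(-1, 5)) = Add(3, -5) = -2)
Function('A')(H, j) = -2 (Function('A')(H, j) = Add(-4, Mul(-1, -2)) = Add(-4, 2) = -2)
I = 4
Function('M')(C) = Add(12, Mul(6, C)) (Function('M')(C) = Mul(3, Add(Add(4, C), C)) = Mul(3, Add(4, Mul(2, C))) = Add(12, Mul(6, C)))
Mul(-1, Add(Function('M')(Function('A')(-6, 6)), Mul(-1, Function('P')(22)))) = Mul(-1, Add(Add(12, Mul(6, -2)), Mul(-1, Mul(-2, 22)))) = Mul(-1, Add(Add(12, -12), Mul(-1, -44))) = Mul(-1, Add(0, 44)) = Mul(-1, 44) = -44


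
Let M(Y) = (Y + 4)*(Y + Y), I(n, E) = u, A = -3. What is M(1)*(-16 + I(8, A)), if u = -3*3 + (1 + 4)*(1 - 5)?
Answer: -450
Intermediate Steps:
u = -29 (u = -9 + 5*(-4) = -9 - 20 = -29)
I(n, E) = -29
M(Y) = 2*Y*(4 + Y) (M(Y) = (4 + Y)*(2*Y) = 2*Y*(4 + Y))
M(1)*(-16 + I(8, A)) = (2*1*(4 + 1))*(-16 - 29) = (2*1*5)*(-45) = 10*(-45) = -450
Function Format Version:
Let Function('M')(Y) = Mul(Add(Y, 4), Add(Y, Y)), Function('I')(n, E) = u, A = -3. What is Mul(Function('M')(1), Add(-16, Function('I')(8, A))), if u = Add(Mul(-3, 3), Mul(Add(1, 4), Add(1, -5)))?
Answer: -450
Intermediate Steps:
u = -29 (u = Add(-9, Mul(5, -4)) = Add(-9, -20) = -29)
Function('I')(n, E) = -29
Function('M')(Y) = Mul(2, Y, Add(4, Y)) (Function('M')(Y) = Mul(Add(4, Y), Mul(2, Y)) = Mul(2, Y, Add(4, Y)))
Mul(Function('M')(1), Add(-16, Function('I')(8, A))) = Mul(Mul(2, 1, Add(4, 1)), Add(-16, -29)) = Mul(Mul(2, 1, 5), -45) = Mul(10, -45) = -450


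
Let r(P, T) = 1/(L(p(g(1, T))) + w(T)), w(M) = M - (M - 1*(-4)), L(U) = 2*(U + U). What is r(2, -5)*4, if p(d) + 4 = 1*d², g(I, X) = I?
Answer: -¼ ≈ -0.25000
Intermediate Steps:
p(d) = -4 + d² (p(d) = -4 + 1*d² = -4 + d²)
L(U) = 4*U (L(U) = 2*(2*U) = 4*U)
w(M) = -4 (w(M) = M - (M + 4) = M - (4 + M) = M + (-4 - M) = -4)
r(P, T) = -1/16 (r(P, T) = 1/(4*(-4 + 1²) - 4) = 1/(4*(-4 + 1) - 4) = 1/(4*(-3) - 4) = 1/(-12 - 4) = 1/(-16) = -1/16)
r(2, -5)*4 = -1/16*4 = -¼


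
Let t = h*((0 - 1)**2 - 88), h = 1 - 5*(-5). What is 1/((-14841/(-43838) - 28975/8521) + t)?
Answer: -373543598/846099364565 ≈ -0.00044149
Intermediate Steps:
h = 26 (h = 1 + 25 = 26)
t = -2262 (t = 26*((0 - 1)**2 - 88) = 26*((-1)**2 - 88) = 26*(1 - 88) = 26*(-87) = -2262)
1/((-14841/(-43838) - 28975/8521) + t) = 1/((-14841/(-43838) - 28975/8521) - 2262) = 1/((-14841*(-1/43838) - 28975*1/8521) - 2262) = 1/((14841/43838 - 28975/8521) - 2262) = 1/(-1143745889/373543598 - 2262) = 1/(-846099364565/373543598) = -373543598/846099364565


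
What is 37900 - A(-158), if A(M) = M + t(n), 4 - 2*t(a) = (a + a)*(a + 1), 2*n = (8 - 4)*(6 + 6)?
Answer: 38656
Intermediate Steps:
n = 24 (n = ((8 - 4)*(6 + 6))/2 = (4*12)/2 = (1/2)*48 = 24)
t(a) = 2 - a*(1 + a) (t(a) = 2 - (a + a)*(a + 1)/2 = 2 - 2*a*(1 + a)/2 = 2 - a*(1 + a))
A(M) = -598 + M (A(M) = M + (2 - 1*24 - 1*24**2) = M + (2 - 24 - 1*576) = M + (2 - 24 - 576) = M - 598 = -598 + M)
37900 - A(-158) = 37900 - (-598 - 158) = 37900 - 1*(-756) = 37900 + 756 = 38656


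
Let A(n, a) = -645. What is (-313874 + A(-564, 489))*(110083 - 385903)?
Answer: 86750630580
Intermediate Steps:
(-313874 + A(-564, 489))*(110083 - 385903) = (-313874 - 645)*(110083 - 385903) = -314519*(-275820) = 86750630580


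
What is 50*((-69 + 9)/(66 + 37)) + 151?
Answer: 12553/103 ≈ 121.87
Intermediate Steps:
50*((-69 + 9)/(66 + 37)) + 151 = 50*(-60/103) + 151 = -3000/103 + 151 = 12553/103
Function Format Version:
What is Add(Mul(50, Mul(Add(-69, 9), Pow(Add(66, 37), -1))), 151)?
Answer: Rational(12553, 103) ≈ 121.87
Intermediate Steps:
Add(Mul(50, Mul(Add(-69, 9), Pow(Add(66, 37), -1))), 151) = Add(Mul(50, Mul(-60, Pow(103, -1))), 151) = Add(Mul(50, Mul(-60, Rational(1, 103))), 151) = Add(Mul(50, Rational(-60, 103)), 151) = Add(Rational(-3000, 103), 151) = Rational(12553, 103)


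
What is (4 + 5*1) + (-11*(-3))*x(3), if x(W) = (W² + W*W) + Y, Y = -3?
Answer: 504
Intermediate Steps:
x(W) = -3 + 2*W² (x(W) = (W² + W*W) - 3 = (W² + W²) - 3 = 2*W² - 3 = -3 + 2*W²)
(4 + 5*1) + (-11*(-3))*x(3) = (4 + 5*1) + (-11*(-3))*(-3 + 2*3²) = (4 + 5) + 33*(-3 + 2*9) = 9 + 33*(-3 + 18) = 9 + 33*15 = 9 + 495 = 504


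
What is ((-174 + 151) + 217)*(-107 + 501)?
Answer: 76436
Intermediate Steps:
((-174 + 151) + 217)*(-107 + 501) = (-23 + 217)*394 = 194*394 = 76436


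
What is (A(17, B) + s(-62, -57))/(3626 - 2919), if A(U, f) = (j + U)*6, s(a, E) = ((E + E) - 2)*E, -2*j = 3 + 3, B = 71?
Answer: 6696/707 ≈ 9.4710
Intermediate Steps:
j = -3 (j = -(3 + 3)/2 = -½*6 = -3)
s(a, E) = E*(-2 + 2*E) (s(a, E) = (2*E - 2)*E = (-2 + 2*E)*E = E*(-2 + 2*E))
A(U, f) = -18 + 6*U (A(U, f) = (-3 + U)*6 = -18 + 6*U)
(A(17, B) + s(-62, -57))/(3626 - 2919) = ((-18 + 6*17) + 2*(-57)*(-1 - 57))/(3626 - 2919) = ((-18 + 102) + 2*(-57)*(-58))/707 = (84 + 6612)*(1/707) = 6696*(1/707) = 6696/707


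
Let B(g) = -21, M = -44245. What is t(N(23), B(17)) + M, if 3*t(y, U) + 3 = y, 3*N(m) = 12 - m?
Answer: -398225/9 ≈ -44247.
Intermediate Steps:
N(m) = 4 - m/3 (N(m) = (12 - m)/3 = 4 - m/3)
t(y, U) = -1 + y/3
t(N(23), B(17)) + M = (-1 + (4 - ⅓*23)/3) - 44245 = (-1 + (4 - 23/3)/3) - 44245 = (-1 + (⅓)*(-11/3)) - 44245 = (-1 - 11/9) - 44245 = -20/9 - 44245 = -398225/9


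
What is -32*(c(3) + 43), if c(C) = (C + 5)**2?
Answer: -3424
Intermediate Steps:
c(C) = (5 + C)**2
-32*(c(3) + 43) = -32*((5 + 3)**2 + 43) = -32*(8**2 + 43) = -32*(64 + 43) = -32*107 = -3424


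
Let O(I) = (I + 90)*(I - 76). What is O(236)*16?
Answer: 834560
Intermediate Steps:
O(I) = (-76 + I)*(90 + I) (O(I) = (90 + I)*(-76 + I) = (-76 + I)*(90 + I))
O(236)*16 = (-6840 + 236² + 14*236)*16 = (-6840 + 55696 + 3304)*16 = 52160*16 = 834560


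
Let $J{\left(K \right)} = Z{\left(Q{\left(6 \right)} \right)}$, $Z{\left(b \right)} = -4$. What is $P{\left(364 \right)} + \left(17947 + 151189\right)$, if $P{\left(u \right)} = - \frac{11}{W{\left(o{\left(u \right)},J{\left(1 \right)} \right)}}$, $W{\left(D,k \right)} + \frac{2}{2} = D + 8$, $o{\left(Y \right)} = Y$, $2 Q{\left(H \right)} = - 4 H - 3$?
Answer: $\frac{62749445}{371} \approx 1.6914 \cdot 10^{5}$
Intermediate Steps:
$Q{\left(H \right)} = - \frac{3}{2} - 2 H$ ($Q{\left(H \right)} = \frac{- 4 H - 3}{2} = \frac{-3 - 4 H}{2} = - \frac{3}{2} - 2 H$)
$J{\left(K \right)} = -4$
$W{\left(D,k \right)} = 7 + D$ ($W{\left(D,k \right)} = -1 + \left(D + 8\right) = -1 + \left(8 + D\right) = 7 + D$)
$P{\left(u \right)} = - \frac{11}{7 + u}$
$P{\left(364 \right)} + \left(17947 + 151189\right) = - \frac{11}{7 + 364} + \left(17947 + 151189\right) = - \frac{11}{371} + 169136 = \frac{62749445}{371}$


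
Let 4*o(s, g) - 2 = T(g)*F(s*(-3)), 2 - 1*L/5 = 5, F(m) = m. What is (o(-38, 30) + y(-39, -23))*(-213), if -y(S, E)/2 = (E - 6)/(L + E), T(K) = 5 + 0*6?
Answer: -572544/19 ≈ -30134.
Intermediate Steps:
T(K) = 5 (T(K) = 5 + 0 = 5)
L = -15 (L = 10 - 5*5 = 10 - 25 = -15)
y(S, E) = -2*(-6 + E)/(-15 + E) (y(S, E) = -2*(E - 6)/(-15 + E) = -2*(-6 + E)/(-15 + E))
o(s, g) = ½ - 15*s/4 (o(s, g) = ½ + (5*(s*(-3)))/4 = ½ + (5*(-3*s))/4 = ½ + (-15*s)/4 = ½ - 15*s/4)
(o(-38, 30) + y(-39, -23))*(-213) = ((½ - 15/4*(-38)) + 2*(6 - 1*(-23))/(-15 - 23))*(-213) = ((½ + 285/2) + 2*(6 + 23)/(-38))*(-213) = (143 + 2*(-1/38)*29)*(-213) = (143 - 29/19)*(-213) = (2688/19)*(-213) = -572544/19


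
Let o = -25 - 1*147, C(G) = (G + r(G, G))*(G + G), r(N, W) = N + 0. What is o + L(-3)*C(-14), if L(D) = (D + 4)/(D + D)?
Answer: -908/3 ≈ -302.67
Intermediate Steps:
r(N, W) = N
C(G) = 4*G² (C(G) = (G + G)*(G + G) = (2*G)*(2*G) = 4*G²)
o = -172 (o = -25 - 147 = -172)
L(D) = (4 + D)/(2*D) (L(D) = (4 + D)/((2*D)) = (4 + D)*(1/(2*D)) = (4 + D)/(2*D))
o + L(-3)*C(-14) = -172 + ((½)*(4 - 3)/(-3))*(4*(-14)²) = -172 + ((½)*(-⅓)*1)*(4*196) = -172 - ⅙*784 = -172 - 392/3 = -908/3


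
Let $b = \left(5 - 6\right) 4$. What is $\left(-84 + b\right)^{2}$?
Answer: $7744$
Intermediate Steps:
$b = -4$ ($b = \left(5 - 6\right) 4 = \left(-1\right) 4 = -4$)
$\left(-84 + b\right)^{2} = \left(-84 - 4\right)^{2} = \left(-88\right)^{2} = 7744$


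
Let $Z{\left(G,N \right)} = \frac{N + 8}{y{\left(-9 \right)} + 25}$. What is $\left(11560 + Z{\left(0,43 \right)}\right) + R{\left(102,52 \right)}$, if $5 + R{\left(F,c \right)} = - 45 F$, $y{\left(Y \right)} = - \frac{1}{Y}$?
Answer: $\frac{1574549}{226} \approx 6967.0$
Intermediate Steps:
$Z{\left(G,N \right)} = \frac{36}{113} + \frac{9 N}{226}$ ($Z{\left(G,N \right)} = \frac{N + 8}{- \frac{1}{-9} + 25} = \frac{8 + N}{\left(-1\right) \left(- \frac{1}{9}\right) + 25} = \frac{8 + N}{\frac{1}{9} + 25} = \frac{8 + N}{\frac{226}{9}} = \left(8 + N\right) \frac{9}{226} = \frac{36}{113} + \frac{9 N}{226}$)
$R{\left(F,c \right)} = -5 - 45 F$
$\left(11560 + Z{\left(0,43 \right)}\right) + R{\left(102,52 \right)} = \left(11560 + \left(\frac{36}{113} + \frac{9}{226} \cdot 43\right)\right) - 4595 = \left(11560 + \left(\frac{36}{113} + \frac{387}{226}\right)\right) - 4595 = \left(11560 + \frac{459}{226}\right) - 4595 = \frac{2613019}{226} - 4595 = \frac{1574549}{226}$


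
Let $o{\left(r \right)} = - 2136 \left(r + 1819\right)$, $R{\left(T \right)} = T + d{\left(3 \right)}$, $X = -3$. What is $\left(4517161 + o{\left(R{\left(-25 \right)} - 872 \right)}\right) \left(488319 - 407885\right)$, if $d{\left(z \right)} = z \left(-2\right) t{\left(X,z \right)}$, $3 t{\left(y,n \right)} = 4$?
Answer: $206301707938$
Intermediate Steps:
$t{\left(y,n \right)} = \frac{4}{3}$ ($t{\left(y,n \right)} = \frac{1}{3} \cdot 4 = \frac{4}{3}$)
$d{\left(z \right)} = - \frac{8 z}{3}$ ($d{\left(z \right)} = z \left(-2\right) \frac{4}{3} = - 2 z \frac{4}{3} = - \frac{8 z}{3}$)
$R{\left(T \right)} = -8 + T$ ($R{\left(T \right)} = T - 8 = -8 + T$)
$o{\left(r \right)} = -3885384 - 2136 r$ ($o{\left(r \right)} = - 2136 \left(1819 + r\right) = -3885384 - 2136 r$)
$\left(4517161 + o{\left(R{\left(-25 \right)} - 872 \right)}\right) \left(488319 - 407885\right) = \left(4517161 - \left(3885384 + 2136 \left(\left(-8 - 25\right) - 872\right)\right)\right) \left(488319 - 407885\right) = \left(4517161 - \left(3885384 + 2136 \left(-33 - 872\right)\right)\right) 80434 = \left(4517161 - 1952304\right) 80434 = 2564857 \cdot 80434 = 206301707938$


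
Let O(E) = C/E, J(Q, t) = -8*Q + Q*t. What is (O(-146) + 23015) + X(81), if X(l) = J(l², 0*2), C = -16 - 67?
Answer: -4302975/146 ≈ -29472.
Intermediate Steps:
C = -83
O(E) = -83/E
X(l) = -8*l² (X(l) = l²*(-8 + 0*2) = l²*(-8 + 0) = l²*(-8) = -8*l²)
(O(-146) + 23015) + X(81) = (-83/(-146) + 23015) - 8*81² = (-83*(-1/146) + 23015) - 8*6561 = (83/146 + 23015) - 52488 = 3360273/146 - 52488 = -4302975/146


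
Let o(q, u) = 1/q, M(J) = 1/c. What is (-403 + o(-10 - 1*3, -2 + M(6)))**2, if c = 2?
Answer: 27457600/169 ≈ 1.6247e+5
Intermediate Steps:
M(J) = 1/2
(-403 + o(-10 - 1*3, -2 + M(6)))**2 = (-403 + 1/(-10 - 1*3))**2 = (-403 + 1/(-10 - 3))**2 = (-403 + 1/(-13))**2 = (-403 - 1/13)**2 = (-5240/13)**2 = 27457600/169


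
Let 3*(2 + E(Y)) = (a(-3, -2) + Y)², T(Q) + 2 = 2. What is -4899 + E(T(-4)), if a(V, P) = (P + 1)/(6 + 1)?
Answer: -720446/147 ≈ -4901.0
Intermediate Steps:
T(Q) = 0 (T(Q) = -2 + 2 = 0)
a(V, P) = ⅐ + P/7 (a(V, P) = (1 + P)/7 = (1 + P)*(⅐) = ⅐ + P/7)
E(Y) = -2 + (-⅐ + Y)²/3 (E(Y) = -2 + ((⅐ + (⅐)*(-2)) + Y)²/3 = -2 + ((⅐ - 2/7) + Y)²/3 = -2 + (-⅐ + Y)²/3)
-4899 + E(T(-4)) = -4899 + (-2 + (-1 + 7*0)²/147) = -4899 + (-2 + (-1 + 0)²/147) = -4899 + (-2 + (1/147)*(-1)²) = -4899 + (-2 + (1/147)*1) = -4899 + (-2 + 1/147) = -4899 - 293/147 = -720446/147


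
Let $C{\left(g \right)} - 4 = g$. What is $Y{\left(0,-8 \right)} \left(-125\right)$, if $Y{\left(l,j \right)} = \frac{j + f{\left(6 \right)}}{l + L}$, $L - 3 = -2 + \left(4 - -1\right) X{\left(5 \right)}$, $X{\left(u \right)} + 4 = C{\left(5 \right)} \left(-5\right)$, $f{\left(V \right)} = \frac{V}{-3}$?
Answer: $- \frac{625}{122} \approx -5.1229$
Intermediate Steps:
$C{\left(g \right)} = 4 + g$
$f{\left(V \right)} = - \frac{V}{3}$ ($f{\left(V \right)} = V \left(- \frac{1}{3}\right) = - \frac{V}{3}$)
$X{\left(u \right)} = -49$ ($X{\left(u \right)} = -4 + \left(4 + 5\right) \left(-5\right) = -4 + 9 \left(-5\right) = -4 - 45 = -49$)
$L = -244$ ($L = 3 + \left(-2 + \left(4 - -1\right) \left(-49\right)\right) = 3 + \left(-2 + \left(4 + 1\right) \left(-49\right)\right) = 3 + \left(-2 + 5 \left(-49\right)\right) = 3 - 247 = -244$)
$Y{\left(l,j \right)} = \frac{-2 + j}{-244 + l}$ ($Y{\left(l,j \right)} = \frac{j - 2}{l - 244} = \frac{j - 2}{-244 + l} = \frac{-2 + j}{-244 + l}$)
$Y{\left(0,-8 \right)} \left(-125\right) = \frac{-2 - 8}{-244 + 0} \left(-125\right) = \frac{1}{-244} \left(-10\right) \left(-125\right) = \left(- \frac{1}{244}\right) \left(-10\right) \left(-125\right) = \frac{5}{122} \left(-125\right) = - \frac{625}{122}$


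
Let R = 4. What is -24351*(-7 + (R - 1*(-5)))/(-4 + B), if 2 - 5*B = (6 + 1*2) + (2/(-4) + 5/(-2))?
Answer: 243510/23 ≈ 10587.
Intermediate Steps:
B = -⅗ (B = ⅖ - ((6 + 1*2) + (2/(-4) + 5/(-2)))/5 = ⅖ - ((6 + 2) + (2*(-¼) + 5*(-½)))/5 = ⅖ - (8 + (-½ - 5/2))/5 = ⅖ - (8 - 3)/5 = ⅖ - ⅕*5 = ⅖ - 1 = -⅗ ≈ -0.60000)
-24351*(-7 + (R - 1*(-5)))/(-4 + B) = -24351*(-7 + (4 - 1*(-5)))/(-4 - ⅗) = -24351*(-7 + (4 + 5))/(-23/5) = -24351*(-7 + 9)*(-5)/23 = -48702*(-5)/23 = -24351*(-10/23) = 243510/23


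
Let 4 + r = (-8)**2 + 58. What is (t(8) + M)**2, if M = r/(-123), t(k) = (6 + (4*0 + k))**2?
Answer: 575520100/15129 ≈ 38041.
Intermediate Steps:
t(k) = (6 + k)**2 (t(k) = (6 + (0 + k))**2 = (6 + k)**2)
r = 118 (r = -4 + ((-8)**2 + 58) = -4 + (64 + 58) = -4 + 122 = 118)
M = -118/123 (M = 118/(-123) = 118*(-1/123) = -118/123 ≈ -0.95935)
(t(8) + M)**2 = ((6 + 8)**2 - 118/123)**2 = (14**2 - 118/123)**2 = (196 - 118/123)**2 = (23990/123)**2 = 575520100/15129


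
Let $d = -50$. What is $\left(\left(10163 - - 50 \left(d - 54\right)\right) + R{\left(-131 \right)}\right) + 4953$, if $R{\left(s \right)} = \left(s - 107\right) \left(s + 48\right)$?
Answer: $29670$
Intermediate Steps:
$R{\left(s \right)} = \left(-107 + s\right) \left(48 + s\right)$
$\left(\left(10163 - - 50 \left(d - 54\right)\right) + R{\left(-131 \right)}\right) + 4953 = \left(\left(10163 - - 50 \left(-50 - 54\right)\right) - \left(-2593 - 17161\right)\right) + 4953 = \left(\left(10163 - \left(-50\right) \left(-104\right)\right) + \left(-5136 + 17161 + 7729\right)\right) + 4953 = \left(\left(10163 - 5200\right) + 19754\right) + 4953 = \left(4963 + 19754\right) + 4953 = 24717 + 4953 = 29670$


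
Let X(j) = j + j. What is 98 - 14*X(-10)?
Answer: 378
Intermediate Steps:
X(j) = 2*j
98 - 14*X(-10) = 98 - 28*(-10) = 98 - 14*(-20) = 98 + 280 = 378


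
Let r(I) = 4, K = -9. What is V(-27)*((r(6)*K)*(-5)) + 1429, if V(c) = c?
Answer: -3431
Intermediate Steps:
V(-27)*((r(6)*K)*(-5)) + 1429 = -27*4*(-9)*(-5) + 1429 = -(-972)*(-5) + 1429 = -27*180 + 1429 = -4860 + 1429 = -3431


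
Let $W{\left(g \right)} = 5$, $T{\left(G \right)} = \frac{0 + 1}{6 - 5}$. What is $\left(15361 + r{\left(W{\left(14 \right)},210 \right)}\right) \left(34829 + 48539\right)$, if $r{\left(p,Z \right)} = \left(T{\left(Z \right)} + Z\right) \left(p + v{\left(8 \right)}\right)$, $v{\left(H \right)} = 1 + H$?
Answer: $1526884920$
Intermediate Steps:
$T{\left(G \right)} = 1$ ($T{\left(G \right)} = 1 \cdot 1^{-1} = 1 \cdot 1 = 1$)
$r{\left(p,Z \right)} = \left(1 + Z\right) \left(9 + p\right)$ ($r{\left(p,Z \right)} = \left(1 + Z\right) \left(p + \left(1 + 8\right)\right) = \left(1 + Z\right) \left(p + 9\right) = \left(1 + Z\right) \left(9 + p\right)$)
$\left(15361 + r{\left(W{\left(14 \right)},210 \right)}\right) \left(34829 + 48539\right) = \left(15361 + \left(9 + 5 + 9 \cdot 210 + 210 \cdot 5\right)\right) \left(34829 + 48539\right) = \left(15361 + \left(9 + 5 + 1890 + 1050\right)\right) 83368 = \left(15361 + 2954\right) 83368 = 18315 \cdot 83368 = 1526884920$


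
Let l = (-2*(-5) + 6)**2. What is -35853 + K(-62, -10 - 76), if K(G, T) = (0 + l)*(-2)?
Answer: -36365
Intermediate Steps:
l = 256 (l = (10 + 6)**2 = 16**2 = 256)
K(G, T) = -512 (K(G, T) = (0 + 256)*(-2) = 256*(-2) = -512)
-35853 + K(-62, -10 - 76) = -35853 - 512 = -36365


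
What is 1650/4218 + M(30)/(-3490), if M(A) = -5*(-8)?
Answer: 93163/245347 ≈ 0.37972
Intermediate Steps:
M(A) = 40
1650/4218 + M(30)/(-3490) = 1650/4218 + 40/(-3490) = 1650*(1/4218) + 40*(-1/3490) = 275/703 - 4/349 = 93163/245347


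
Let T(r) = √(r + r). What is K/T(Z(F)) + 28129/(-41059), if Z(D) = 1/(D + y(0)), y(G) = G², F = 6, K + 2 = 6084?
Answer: -28129/41059 + 6082*√3 ≈ 10534.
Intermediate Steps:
K = 6082 (K = -2 + 6084 = 6082)
Z(D) = 1/D (Z(D) = 1/(D + 0²) = 1/(D + 0) = 1/D)
T(r) = √2*√r (T(r) = √(2*r) = √2*√r)
K/T(Z(F)) + 28129/(-41059) = 6082/((√2*√(1/6))) + 28129/(-41059) = 6082/((√2*√(⅙))) + 28129*(-1/41059) = 6082/((√2*(√6/6))) - 28129/41059 = 6082/((√3/3)) - 28129/41059 = 6082*√3 - 28129/41059 = -28129/41059 + 6082*√3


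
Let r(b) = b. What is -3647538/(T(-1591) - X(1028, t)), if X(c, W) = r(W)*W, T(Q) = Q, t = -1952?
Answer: 3647538/3811895 ≈ 0.95688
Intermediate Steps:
X(c, W) = W² (X(c, W) = W*W = W²)
-3647538/(T(-1591) - X(1028, t)) = -3647538/(-1591 - 1*(-1952)²) = -3647538/(-1591 - 1*3810304) = -3647538/(-1591 - 3810304) = -3647538/(-3811895) = -3647538*(-1/3811895) = 3647538/3811895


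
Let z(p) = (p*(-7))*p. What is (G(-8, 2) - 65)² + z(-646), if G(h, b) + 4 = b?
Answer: -2916723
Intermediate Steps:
G(h, b) = -4 + b
z(p) = -7*p² (z(p) = (-7*p)*p = -7*p²)
(G(-8, 2) - 65)² + z(-646) = ((-4 + 2) - 65)² - 7*(-646)² = (-2 - 65)² - 7*417316 = (-67)² - 2921212 = 4489 - 2921212 = -2916723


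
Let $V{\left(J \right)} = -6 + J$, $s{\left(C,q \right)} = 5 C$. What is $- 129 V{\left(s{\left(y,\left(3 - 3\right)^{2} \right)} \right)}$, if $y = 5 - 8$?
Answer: $2709$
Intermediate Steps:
$y = -3$ ($y = 5 - 8 = -3$)
$- 129 V{\left(s{\left(y,\left(3 - 3\right)^{2} \right)} \right)} = - 129 \left(-6 + 5 \left(-3\right)\right) = - 129 \left(-6 - 15\right) = \left(-129\right) \left(-21\right) = 2709$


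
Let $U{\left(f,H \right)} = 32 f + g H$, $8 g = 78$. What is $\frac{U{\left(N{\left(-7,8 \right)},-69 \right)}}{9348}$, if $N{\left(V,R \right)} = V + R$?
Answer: $- \frac{2563}{37392} \approx -0.068544$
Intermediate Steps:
$N{\left(V,R \right)} = R + V$
$g = \frac{39}{4}$ ($g = \frac{1}{8} \cdot 78 = \frac{39}{4} \approx 9.75$)
$U{\left(f,H \right)} = 32 f + \frac{39 H}{4}$
$\frac{U{\left(N{\left(-7,8 \right)},-69 \right)}}{9348} = \frac{32 \left(8 - 7\right) + \frac{39}{4} \left(-69\right)}{9348} = \left(32 \cdot 1 - \frac{2691}{4}\right) \frac{1}{9348} = \left(32 - \frac{2691}{4}\right) \frac{1}{9348} = \left(- \frac{2563}{4}\right) \frac{1}{9348} = - \frac{2563}{37392}$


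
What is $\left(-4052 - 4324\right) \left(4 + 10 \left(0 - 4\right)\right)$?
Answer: $301536$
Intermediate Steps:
$\left(-4052 - 4324\right) \left(4 + 10 \left(0 - 4\right)\right) = - 8376 \left(4 + 10 \left(0 - 4\right)\right) = - 8376 \left(4 + 10 \left(-4\right)\right) = - 8376 \left(4 - 40\right) = \left(-8376\right) \left(-36\right) = 301536$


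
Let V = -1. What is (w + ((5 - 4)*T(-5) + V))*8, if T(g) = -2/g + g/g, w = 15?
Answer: 616/5 ≈ 123.20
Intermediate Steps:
T(g) = 1 - 2/g (T(g) = -2/g + 1 = 1 - 2/g)
(w + ((5 - 4)*T(-5) + V))*8 = (15 + ((5 - 4)*((-2 - 5)/(-5)) - 1))*8 = (15 + (1*(-1/5*(-7)) - 1))*8 = (15 + (1*(7/5) - 1))*8 = (15 + (7/5 - 1))*8 = (15 + 2/5)*8 = (77/5)*8 = 616/5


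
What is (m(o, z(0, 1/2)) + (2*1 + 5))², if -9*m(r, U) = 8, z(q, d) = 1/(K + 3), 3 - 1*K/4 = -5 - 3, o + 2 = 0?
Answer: 3025/81 ≈ 37.346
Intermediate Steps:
o = -2 (o = -2 + 0 = -2)
K = 44 (K = 12 - 4*(-5 - 3) = 12 - 4*(-8) = 12 + 32 = 44)
z(q, d) = 1/47 (z(q, d) = 1/(44 + 3) = 1/47)
m(r, U) = -8/9 (m(r, U) = -⅑*8 = -8/9)
(m(o, z(0, 1/2)) + (2*1 + 5))² = (-8/9 + (2*1 + 5))² = (-8/9 + (2 + 5))² = (-8/9 + 7)² = (55/9)² = 3025/81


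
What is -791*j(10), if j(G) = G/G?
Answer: -791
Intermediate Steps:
j(G) = 1
-791*j(10) = -791*1 = -791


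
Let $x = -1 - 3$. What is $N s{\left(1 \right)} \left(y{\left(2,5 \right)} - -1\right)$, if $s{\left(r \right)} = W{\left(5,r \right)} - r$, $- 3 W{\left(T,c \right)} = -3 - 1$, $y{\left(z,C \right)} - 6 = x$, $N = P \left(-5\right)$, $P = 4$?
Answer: $-20$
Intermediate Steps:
$N = -20$ ($N = 4 \left(-5\right) = -20$)
$x = -4$
$y{\left(z,C \right)} = 2$ ($y{\left(z,C \right)} = 6 - 4 = 2$)
$W{\left(T,c \right)} = \frac{4}{3}$ ($W{\left(T,c \right)} = - \frac{-3 - 1}{3} = \left(- \frac{1}{3}\right) \left(-4\right) = \frac{4}{3}$)
$s{\left(r \right)} = \frac{4}{3} - r$
$N s{\left(1 \right)} \left(y{\left(2,5 \right)} - -1\right) = - 20 \left(\frac{4}{3} - 1\right) \left(2 - -1\right) = - 20 \left(\frac{4}{3} - 1\right) \left(2 + 1\right) = \left(-20\right) \frac{1}{3} \cdot 3 = \left(- \frac{20}{3}\right) 3 = -20$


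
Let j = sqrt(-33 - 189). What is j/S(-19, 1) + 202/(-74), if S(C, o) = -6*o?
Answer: -101/37 - I*sqrt(222)/6 ≈ -2.7297 - 2.4833*I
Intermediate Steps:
j = I*sqrt(222) (j = sqrt(-222) = I*sqrt(222) ≈ 14.9*I)
j/S(-19, 1) + 202/(-74) = (I*sqrt(222))/((-6*1)) + 202/(-74) = (I*sqrt(222))/(-6) + 202*(-1/74) = (I*sqrt(222))*(-1/6) - 101/37 = -I*sqrt(222)/6 - 101/37 = -101/37 - I*sqrt(222)/6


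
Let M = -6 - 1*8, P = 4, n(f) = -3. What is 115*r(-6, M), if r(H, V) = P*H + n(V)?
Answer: -3105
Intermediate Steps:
M = -14 (M = -6 - 8 = -14)
r(H, V) = -3 + 4*H (r(H, V) = 4*H - 3 = -3 + 4*H)
115*r(-6, M) = 115*(-3 + 4*(-6)) = 115*(-3 - 24) = 115*(-27) = -3105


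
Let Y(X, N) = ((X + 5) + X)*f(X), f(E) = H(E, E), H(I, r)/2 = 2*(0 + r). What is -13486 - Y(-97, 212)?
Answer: -86818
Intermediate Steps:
H(I, r) = 4*r (H(I, r) = 2*(2*(0 + r)) = 2*(2*r) = 4*r)
f(E) = 4*E
Y(X, N) = 4*X*(5 + 2*X) (Y(X, N) = ((X + 5) + X)*(4*X) = ((5 + X) + X)*(4*X) = (5 + 2*X)*(4*X) = 4*X*(5 + 2*X))
-13486 - Y(-97, 212) = -13486 - 4*(-97)*(5 + 2*(-97)) = -13486 - 4*(-97)*(5 - 194) = -13486 - 4*(-97)*(-189) = -13486 - 1*73332 = -13486 - 73332 = -86818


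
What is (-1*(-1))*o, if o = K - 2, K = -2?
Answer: -4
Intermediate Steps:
o = -4 (o = -2 - 2 = -4)
(-1*(-1))*o = -1*(-1)*(-4) = 1*(-4) = -4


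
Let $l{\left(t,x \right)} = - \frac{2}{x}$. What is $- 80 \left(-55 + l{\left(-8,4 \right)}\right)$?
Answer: $4440$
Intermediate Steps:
$- 80 \left(-55 + l{\left(-8,4 \right)}\right) = - 80 \left(-55 - \frac{2}{4}\right) = - 80 \left(-55 - \frac{1}{2}\right) = \left(-80\right) \left(- \frac{111}{2}\right) = 4440$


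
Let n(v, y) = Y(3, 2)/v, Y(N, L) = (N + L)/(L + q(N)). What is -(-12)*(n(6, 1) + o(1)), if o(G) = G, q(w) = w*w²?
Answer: 358/29 ≈ 12.345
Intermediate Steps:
q(w) = w³
Y(N, L) = (L + N)/(L + N³) (Y(N, L) = (N + L)/(L + N³) = (L + N)/(L + N³))
n(v, y) = 5/(29*v) (n(v, y) = ((2 + 3)/(2 + 3³))/v = (5/(2 + 27))/v = (5/29)/v = ((1/29)*5)/v = 5/(29*v))
-(-12)*(n(6, 1) + o(1)) = -(-12)*((5/29)/6 + 1) = -(-12)*((5/29)*(⅙) + 1) = -(-12)*(5/174 + 1) = -(-12)*179/174 = -4*(-179/58) = 358/29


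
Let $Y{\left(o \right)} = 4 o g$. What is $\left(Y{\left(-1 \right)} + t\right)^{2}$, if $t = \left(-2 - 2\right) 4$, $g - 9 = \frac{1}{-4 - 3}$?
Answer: $\frac{129600}{49} \approx 2644.9$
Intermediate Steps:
$g = \frac{62}{7}$ ($g = 9 + \frac{1}{-4 - 3} = 9 + \frac{1}{-7} = 9 - \frac{1}{7} = \frac{62}{7} \approx 8.8571$)
$t = -16$ ($t = \left(-4\right) 4 = -16$)
$Y{\left(o \right)} = \frac{248 o}{7}$ ($Y{\left(o \right)} = 4 o \frac{62}{7} = \frac{248 o}{7}$)
$\left(Y{\left(-1 \right)} + t\right)^{2} = \left(\frac{248}{7} \left(-1\right) - 16\right)^{2} = \left(- \frac{248}{7} - 16\right)^{2} = \left(- \frac{360}{7}\right)^{2} = \frac{129600}{49}$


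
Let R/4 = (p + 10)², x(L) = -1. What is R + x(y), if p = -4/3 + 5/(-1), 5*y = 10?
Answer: 475/9 ≈ 52.778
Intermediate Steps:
y = 2 (y = (⅕)*10 = 2)
p = -19/3 (p = -4*⅓ + 5*(-1) = -4/3 - 5 = -19/3 ≈ -6.3333)
R = 484/9 (R = 4*(-19/3 + 10)² = 4*(11/3)² = 4*(121/9) = 484/9 ≈ 53.778)
R + x(y) = 484/9 - 1 = 475/9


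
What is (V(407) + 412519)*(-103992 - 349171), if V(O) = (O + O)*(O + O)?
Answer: -487202338745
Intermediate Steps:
V(O) = 4*O² (V(O) = (2*O)*(2*O) = 4*O²)
(V(407) + 412519)*(-103992 - 349171) = (4*407² + 412519)*(-103992 - 349171) = (4*165649 + 412519)*(-453163) = (662596 + 412519)*(-453163) = 1075115*(-453163) = -487202338745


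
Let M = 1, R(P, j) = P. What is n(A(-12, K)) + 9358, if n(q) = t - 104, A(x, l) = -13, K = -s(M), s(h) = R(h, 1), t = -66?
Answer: 9188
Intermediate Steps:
s(h) = h
K = -1 (K = -1*1 = -1)
n(q) = -170 (n(q) = -66 - 104 = -170)
n(A(-12, K)) + 9358 = -170 + 9358 = 9188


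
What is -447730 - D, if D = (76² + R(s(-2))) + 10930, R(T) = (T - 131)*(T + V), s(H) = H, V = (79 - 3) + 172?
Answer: -431718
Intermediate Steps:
V = 248 (V = 76 + 172 = 248)
R(T) = (-131 + T)*(248 + T) (R(T) = (T - 131)*(T + 248) = (-131 + T)*(248 + T))
D = -16012 (D = (76² + (-32488 + (-2)² + 117*(-2))) + 10930 = (5776 + (-32488 + 4 - 234)) + 10930 = (5776 - 32718) + 10930 = -26942 + 10930 = -16012)
-447730 - D = -447730 - 1*(-16012) = -447730 + 16012 = -431718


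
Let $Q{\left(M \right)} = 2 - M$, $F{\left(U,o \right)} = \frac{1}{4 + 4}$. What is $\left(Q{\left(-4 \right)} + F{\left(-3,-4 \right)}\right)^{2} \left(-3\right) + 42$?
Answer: $- \frac{4515}{64} \approx -70.547$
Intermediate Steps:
$F{\left(U,o \right)} = \frac{1}{8}$
$\left(Q{\left(-4 \right)} + F{\left(-3,-4 \right)}\right)^{2} \left(-3\right) + 42 = \left(\left(2 - -4\right) + \frac{1}{8}\right)^{2} \left(-3\right) + 42 = \left(\left(2 + 4\right) + \frac{1}{8}\right)^{2} \left(-3\right) + 42 = \left(6 + \frac{1}{8}\right)^{2} \left(-3\right) + 42 = \left(\frac{49}{8}\right)^{2} \left(-3\right) + 42 = \frac{2401}{64} \left(-3\right) + 42 = - \frac{7203}{64} + 42 = - \frac{4515}{64}$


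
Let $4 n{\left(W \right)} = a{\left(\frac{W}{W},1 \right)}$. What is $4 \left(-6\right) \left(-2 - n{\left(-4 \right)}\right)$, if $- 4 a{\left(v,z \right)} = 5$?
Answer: $\frac{81}{2} \approx 40.5$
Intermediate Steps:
$a{\left(v,z \right)} = - \frac{5}{4}$ ($a{\left(v,z \right)} = \left(- \frac{1}{4}\right) 5 = - \frac{5}{4}$)
$n{\left(W \right)} = - \frac{5}{16}$ ($n{\left(W \right)} = \frac{1}{4} \left(- \frac{5}{4}\right) = - \frac{5}{16}$)
$4 \left(-6\right) \left(-2 - n{\left(-4 \right)}\right) = 4 \left(-6\right) \left(-2 - - \frac{5}{16}\right) = - 24 \left(-2 + \frac{5}{16}\right) = \left(-24\right) \left(- \frac{27}{16}\right) = \frac{81}{2}$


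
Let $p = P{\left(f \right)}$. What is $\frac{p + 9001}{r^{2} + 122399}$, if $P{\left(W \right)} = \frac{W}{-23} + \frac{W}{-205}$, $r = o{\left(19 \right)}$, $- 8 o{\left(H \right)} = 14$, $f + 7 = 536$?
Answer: $\frac{29439376}{401478765} \approx 0.073327$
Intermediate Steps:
$f = 529$ ($f = -7 + 536 = 529$)
$o{\left(H \right)} = - \frac{7}{4}$ ($o{\left(H \right)} = \left(- \frac{1}{8}\right) 14 = - \frac{7}{4}$)
$r = - \frac{7}{4} \approx -1.75$
$P{\left(W \right)} = - \frac{228 W}{4715}$ ($P{\left(W \right)} = W \left(- \frac{1}{23}\right) + W \left(- \frac{1}{205}\right) = - \frac{W}{23} - \frac{W}{205} = - \frac{228 W}{4715}$)
$p = - \frac{5244}{205}$ ($p = \left(- \frac{228}{4715}\right) 529 = - \frac{5244}{205} \approx -25.58$)
$\frac{p + 9001}{r^{2} + 122399} = \frac{- \frac{5244}{205} + 9001}{\left(- \frac{7}{4}\right)^{2} + 122399} = \frac{1839961}{205 \left(\frac{49}{16} + 122399\right)} = \frac{1839961}{205 \cdot \frac{1958433}{16}} = \frac{1839961}{205} \cdot \frac{16}{1958433} = \frac{29439376}{401478765}$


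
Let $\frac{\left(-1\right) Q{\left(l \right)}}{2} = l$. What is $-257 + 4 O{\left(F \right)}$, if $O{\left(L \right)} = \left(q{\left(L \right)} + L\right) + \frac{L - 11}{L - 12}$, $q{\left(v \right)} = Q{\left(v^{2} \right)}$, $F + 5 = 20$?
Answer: $- \frac{5975}{3} \approx -1991.7$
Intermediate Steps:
$F = 15$ ($F = -5 + 20 = 15$)
$Q{\left(l \right)} = - 2 l$
$q{\left(v \right)} = - 2 v^{2}$
$O{\left(L \right)} = L - 2 L^{2} + \frac{-11 + L}{-12 + L}$ ($O{\left(L \right)} = \left(- 2 L^{2} + L\right) + \frac{L - 11}{L - 12} = \left(L - 2 L^{2}\right) + \frac{-11 + L}{-12 + L} = L - 2 L^{2} + \frac{-11 + L}{-12 + L}$)
$-257 + 4 O{\left(F \right)} = -257 + 4 \frac{-11 - 165 - 2 \cdot 15^{3} + 25 \cdot 15^{2}}{-12 + 15} = -257 + 4 \frac{-11 - 165 - 6750 + 25 \cdot 225}{3} = -257 + 4 \frac{-11 - 165 - 6750 + 5625}{3} = -257 + 4 \cdot \frac{1}{3} \left(-1301\right) = -257 + 4 \left(- \frac{1301}{3}\right) = -257 - \frac{5204}{3} = - \frac{5975}{3}$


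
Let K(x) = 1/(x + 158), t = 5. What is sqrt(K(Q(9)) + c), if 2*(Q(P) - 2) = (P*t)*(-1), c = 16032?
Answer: sqrt(48496822)/55 ≈ 126.62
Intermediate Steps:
Q(P) = 2 - 5*P/2 (Q(P) = 2 + ((P*5)*(-1))/2 = 2 + ((5*P)*(-1))/2 = 2 + (-5*P)/2 = 2 - 5*P/2)
K(x) = 1/(158 + x)
sqrt(K(Q(9)) + c) = sqrt(1/(158 + (2 - 5/2*9)) + 16032) = sqrt(1/(158 + (2 - 45/2)) + 16032) = sqrt(1/(158 - 41/2) + 16032) = sqrt(1/(275/2) + 16032) = sqrt(2/275 + 16032) = sqrt(4408802/275) = sqrt(48496822)/55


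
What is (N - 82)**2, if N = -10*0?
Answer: 6724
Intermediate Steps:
N = 0
(N - 82)**2 = (0 - 82)**2 = (-82)**2 = 6724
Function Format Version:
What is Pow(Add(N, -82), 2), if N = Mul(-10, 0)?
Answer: 6724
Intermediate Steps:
N = 0
Pow(Add(N, -82), 2) = Pow(Add(0, -82), 2) = Pow(-82, 2) = 6724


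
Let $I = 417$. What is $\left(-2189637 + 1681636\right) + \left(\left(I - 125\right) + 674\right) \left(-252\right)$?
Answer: $-751433$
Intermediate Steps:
$\left(-2189637 + 1681636\right) + \left(\left(I - 125\right) + 674\right) \left(-252\right) = \left(-2189637 + 1681636\right) + \left(\left(417 - 125\right) + 674\right) \left(-252\right) = -508001 + \left(292 + 674\right) \left(-252\right) = -508001 + 966 \left(-252\right) = -508001 - 243432 = -751433$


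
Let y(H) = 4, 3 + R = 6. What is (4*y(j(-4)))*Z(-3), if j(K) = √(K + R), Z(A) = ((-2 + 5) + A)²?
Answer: 0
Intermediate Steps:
R = 3 (R = -3 + 6 = 3)
Z(A) = (3 + A)²
j(K) = √(3 + K) (j(K) = √(K + 3) = √(3 + K))
(4*y(j(-4)))*Z(-3) = (4*4)*(3 - 3)² = 16*0² = 16*0 = 0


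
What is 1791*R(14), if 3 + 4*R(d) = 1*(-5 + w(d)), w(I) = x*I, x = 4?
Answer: 21492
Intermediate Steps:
w(I) = 4*I
R(d) = -2 + d (R(d) = -¾ + (1*(-5 + 4*d))/4 = -¾ + (-5 + 4*d)/4 = -¾ + (-5/4 + d) = -2 + d)
1791*R(14) = 1791*(-2 + 14) = 1791*12 = 21492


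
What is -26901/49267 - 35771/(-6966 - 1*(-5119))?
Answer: 1712643710/90996149 ≈ 18.821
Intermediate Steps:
-26901/49267 - 35771/(-6966 - 1*(-5119)) = -26901*1/49267 - 35771/(-6966 + 5119) = -26901/49267 - 35771/(-1847) = -26901/49267 - 35771*(-1/1847) = -26901/49267 + 35771/1847 = 1712643710/90996149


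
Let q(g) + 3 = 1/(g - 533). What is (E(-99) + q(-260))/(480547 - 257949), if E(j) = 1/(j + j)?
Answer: -472033/34951002372 ≈ -1.3506e-5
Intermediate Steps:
E(j) = 1/(2*j)
q(g) = -3 + 1/(-533 + g) (q(g) = -3 + 1/(g - 533) = -3 + 1/(-533 + g))
(E(-99) + q(-260))/(480547 - 257949) = ((½)/(-99) + (1600 - 3*(-260))/(-533 - 260))/(480547 - 257949) = ((½)*(-1/99) + (1600 + 780)/(-793))/222598 = (-1/198 - 1/793*2380)*(1/222598) = (-1/198 - 2380/793)*(1/222598) = -472033/157014*1/222598 = -472033/34951002372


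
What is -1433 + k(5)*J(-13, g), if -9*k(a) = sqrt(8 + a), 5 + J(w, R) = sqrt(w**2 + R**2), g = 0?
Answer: -1433 - 8*sqrt(13)/9 ≈ -1436.2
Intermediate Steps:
J(w, R) = -5 + sqrt(R**2 + w**2) (J(w, R) = -5 + sqrt(w**2 + R**2) = -5 + sqrt(R**2 + w**2))
k(a) = -sqrt(8 + a)/9
-1433 + k(5)*J(-13, g) = -1433 + (-sqrt(8 + 5)/9)*(-5 + sqrt(0**2 + (-13)**2)) = -1433 + (-sqrt(13)/9)*(-5 + sqrt(0 + 169)) = -1433 + (-sqrt(13)/9)*(-5 + sqrt(169)) = -1433 + (-sqrt(13)/9)*(-5 + 13) = -1433 - sqrt(13)/9*8 = -1433 - 8*sqrt(13)/9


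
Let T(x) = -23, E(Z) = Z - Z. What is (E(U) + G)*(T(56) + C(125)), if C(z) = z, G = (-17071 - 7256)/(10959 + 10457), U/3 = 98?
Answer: -1240677/10708 ≈ -115.86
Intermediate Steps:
U = 294 (U = 3*98 = 294)
E(Z) = 0
G = -24327/21416 ≈ -1.1359
(E(U) + G)*(T(56) + C(125)) = (0 - 24327/21416)*(-23 + 125) = -24327/21416*102 = -1240677/10708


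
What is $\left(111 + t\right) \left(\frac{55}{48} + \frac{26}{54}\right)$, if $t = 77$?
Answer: $\frac{33041}{108} \approx 305.94$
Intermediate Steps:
$\left(111 + t\right) \left(\frac{55}{48} + \frac{26}{54}\right) = \left(111 + 77\right) \left(\frac{55}{48} + \frac{26}{54}\right) = 188 \left(55 \cdot \frac{1}{48} + 26 \cdot \frac{1}{54}\right) = 188 \left(\frac{55}{48} + \frac{13}{27}\right) = 188 \cdot \frac{703}{432} = \frac{33041}{108}$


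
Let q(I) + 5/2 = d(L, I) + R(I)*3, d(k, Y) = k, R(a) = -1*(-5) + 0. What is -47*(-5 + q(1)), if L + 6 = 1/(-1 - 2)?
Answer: -329/6 ≈ -54.833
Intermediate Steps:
R(a) = 5 (R(a) = 5 + 0 = 5)
L = -19/3 (L = -6 + 1/(-1 - 2) = -6 + 1/(-3) = -6 - ⅓ = -19/3 ≈ -6.3333)
q(I) = 37/6 (q(I) = -5/2 + (-19/3 + 5*3) = -5/2 + (-19/3 + 15) = -5/2 + 26/3 = 37/6)
-47*(-5 + q(1)) = -47*(-5 + 37/6) = -47*7/6 = -329/6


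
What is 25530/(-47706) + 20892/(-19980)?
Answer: -20927266/13238415 ≈ -1.5808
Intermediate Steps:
25530/(-47706) + 20892/(-19980) = 25530*(-1/47706) + 20892*(-1/19980) = -4255/7951 - 1741/1665 = -20927266/13238415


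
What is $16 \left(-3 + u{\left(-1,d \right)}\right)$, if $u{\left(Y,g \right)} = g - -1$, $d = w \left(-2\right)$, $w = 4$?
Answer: $-160$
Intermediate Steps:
$d = -8$ ($d = 4 \left(-2\right) = -8$)
$u{\left(Y,g \right)} = 1 + g$ ($u{\left(Y,g \right)} = g + 1 = 1 + g$)
$16 \left(-3 + u{\left(-1,d \right)}\right) = 16 \left(-3 + \left(1 - 8\right)\right) = 16 \left(-3 - 7\right) = 16 \left(-10\right) = -160$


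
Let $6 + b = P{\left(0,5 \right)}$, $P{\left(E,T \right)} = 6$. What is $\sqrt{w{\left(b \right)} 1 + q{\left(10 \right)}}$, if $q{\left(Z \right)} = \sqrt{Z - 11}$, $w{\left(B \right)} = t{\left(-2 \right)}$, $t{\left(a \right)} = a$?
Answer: $\sqrt{-2 + i} \approx 0.34356 + 1.4553 i$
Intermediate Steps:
$b = 0$ ($b = -6 + 6 = 0$)
$w{\left(B \right)} = -2$
$q{\left(Z \right)} = \sqrt{-11 + Z}$
$\sqrt{w{\left(b \right)} 1 + q{\left(10 \right)}} = \sqrt{\left(-2\right) 1 + \sqrt{-11 + 10}} = \sqrt{-2 + \sqrt{-1}} = \sqrt{-2 + i}$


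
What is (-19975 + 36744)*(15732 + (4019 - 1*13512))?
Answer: 104621791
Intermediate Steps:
(-19975 + 36744)*(15732 + (4019 - 1*13512)) = 16769*(15732 + (4019 - 13512)) = 16769*(15732 - 9493) = 16769*6239 = 104621791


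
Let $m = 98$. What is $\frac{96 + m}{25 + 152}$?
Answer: $\frac{194}{177} \approx 1.096$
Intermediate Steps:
$\frac{96 + m}{25 + 152} = \frac{96 + 98}{25 + 152} = \frac{194}{177}$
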